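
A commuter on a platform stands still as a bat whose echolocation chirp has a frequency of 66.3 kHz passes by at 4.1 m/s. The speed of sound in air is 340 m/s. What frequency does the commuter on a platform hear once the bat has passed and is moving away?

65.5 kHz

Receding: f₂ = f · v/(v + v_s) = 66.3 × 340/344.1 ≈ 65.5 kHz.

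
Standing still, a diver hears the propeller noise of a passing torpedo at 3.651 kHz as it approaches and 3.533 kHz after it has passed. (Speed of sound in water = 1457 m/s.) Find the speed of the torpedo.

f₁/f₂ = (v + v_s)/(v − v_s), so v_s = v · (f₁ − f₂)/(f₁ + f₂).
v_s = 1457 × (3.651 − 3.533)/(3.651 + 3.533) = 1457 × 0.118/7.184 ≈ 23.9 m/s.

23.9 m/s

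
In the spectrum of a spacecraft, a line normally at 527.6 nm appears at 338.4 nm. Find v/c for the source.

0.417c

λ'/λ₀ = 0.6414 < 1 (blueshift), so the source is approaching.
λ'/λ₀ = √((1 − β)/(1 + β)) for an approaching source ⇒ β = (1 − r²)/(1 + r²) with r = λ'/λ₀.
β = (1 − 0.4114)/(1 + 0.4114) ≈ 0.417.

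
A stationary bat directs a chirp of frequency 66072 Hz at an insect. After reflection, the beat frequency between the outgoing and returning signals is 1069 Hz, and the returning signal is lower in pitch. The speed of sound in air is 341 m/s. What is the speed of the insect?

Double Doppler shift off a moving reflector: f₂ = f₀ · (v + u)/(v − u) (u > 0 toward emitter).
Returning signal is lower, so f₂ = f₀ − Δf = 66072 − 1069 = 65003 Hz.
Rearranging, u = v · (f₂ − f₀)/(f₂ + f₀) = 341 × -1069/131075 ≈ -2.78 m/s.
So the insect is moving at 2.78 m/s away from the emitter.

2.78 m/s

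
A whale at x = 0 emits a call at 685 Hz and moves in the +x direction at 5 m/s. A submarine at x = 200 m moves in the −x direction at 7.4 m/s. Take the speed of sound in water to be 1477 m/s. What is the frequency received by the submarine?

The observer lies on the +x side, so the source is heading toward the observer and the observer is heading toward the source.
With source approaching and observer approaching, f' = f · (v + v_o)/(v − v_s).
f' = 685 × (1477 + 7.4)/(1477 − 5) = 685 × 1484.4/1472 ≈ 691 Hz.

691 Hz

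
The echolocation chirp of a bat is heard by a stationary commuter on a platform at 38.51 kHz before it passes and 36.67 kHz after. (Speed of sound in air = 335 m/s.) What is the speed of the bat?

f₁/f₂ = (v + v_s)/(v − v_s), so v_s = v · (f₁ − f₂)/(f₁ + f₂).
v_s = 335 × (38.51 − 36.67)/(38.51 + 36.67) = 335 × 1.84/75.18 ≈ 8.2 m/s.

8.2 m/s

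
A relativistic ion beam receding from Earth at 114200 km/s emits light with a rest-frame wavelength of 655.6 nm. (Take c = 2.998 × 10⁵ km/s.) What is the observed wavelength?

β = v/c = 114200/299800 = 0.3809.
Relativistic Doppler for wavelength: λ' = λ₀ · √((1 + β)/(1 − β)).
λ' = 655.6 × √(1.3809/0.6191) = 655.6 × 1.49352 ≈ 979.2 nm.

979.2 nm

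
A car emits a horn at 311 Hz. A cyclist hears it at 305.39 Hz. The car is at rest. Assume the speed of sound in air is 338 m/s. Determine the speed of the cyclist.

6.1 m/s

f' < f, so the cyclist is receding.
f' = f · (v − v_o)/v ⇒ v_o = v · |f'/f − 1|.
v_o = 338 × |305.39/311 − 1| = 338 × 0.01804 ≈ 6.1 m/s.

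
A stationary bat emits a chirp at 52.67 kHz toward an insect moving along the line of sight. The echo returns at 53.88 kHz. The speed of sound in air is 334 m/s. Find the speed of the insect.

Double Doppler shift off a moving reflector: f₂ = f₀ · (v + u)/(v − u) (u > 0 toward emitter).
Rearranging, u = v · (f₂ − f₀)/(f₂ + f₀) = 334 × 1.21/106.55 ≈ 3.8 m/s.
So the insect is moving at 3.8 m/s toward the emitter.

3.8 m/s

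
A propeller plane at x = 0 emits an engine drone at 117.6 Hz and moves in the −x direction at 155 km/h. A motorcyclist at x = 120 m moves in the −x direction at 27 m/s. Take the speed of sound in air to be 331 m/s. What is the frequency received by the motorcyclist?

113 Hz

155 km/h = 43.06 m/s.
The observer lies on the +x side, so the source is heading away from the observer and the observer is heading toward the source.
General Doppler shift: f' = f · (v + v_o)/(v + v_s).
f' = 117.6 × (331 + 27)/(331 + 43.06) = 117.6 × 358/374.06 ≈ 113 Hz.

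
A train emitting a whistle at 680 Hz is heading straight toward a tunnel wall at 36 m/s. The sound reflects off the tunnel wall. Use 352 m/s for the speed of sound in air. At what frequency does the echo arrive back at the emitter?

835 Hz

The tunnel wall receives the sound from a moving source: f₁ = f₀ · v/(v − v_e) = 680 × 352/316 ≈ 757 Hz.
On the return leg the train is a moving observer: f₂ = f₁ · (v + v_e)/v = 757 × 388/352 ≈ 835 Hz.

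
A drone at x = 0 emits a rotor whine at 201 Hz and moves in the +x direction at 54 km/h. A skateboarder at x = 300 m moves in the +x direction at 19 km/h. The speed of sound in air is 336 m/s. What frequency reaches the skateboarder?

54 km/h = 15 m/s; 19 km/h = 5.278 m/s.
The observer lies on the +x side, so the source is heading toward the observer and the observer is heading away from the source.
With source approaching and observer receding, f' = f · (v − v_o)/(v − v_s).
f' = 201 × (336 − 5.278)/(336 − 15) = 201 × 330.72/321 ≈ 207 Hz.

207 Hz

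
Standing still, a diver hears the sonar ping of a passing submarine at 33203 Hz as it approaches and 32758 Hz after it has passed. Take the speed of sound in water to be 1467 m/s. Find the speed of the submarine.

f₁/f₂ = (v + v_s)/(v − v_s), so v_s = v · (f₁ − f₂)/(f₁ + f₂).
v_s = 1467 × (33203 − 32758)/(33203 + 32758) = 1467 × 445/65961 ≈ 9.9 m/s.

9.9 m/s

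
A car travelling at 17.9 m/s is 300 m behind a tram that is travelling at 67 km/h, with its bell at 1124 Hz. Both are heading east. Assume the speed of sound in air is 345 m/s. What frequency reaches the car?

67 km/h = 18.61 m/s.
The car is behind, so the tram is moving away from it while the car is moving toward the tram.
General Doppler shift: f' = f · (v + v_o)/(v + v_s).
f' = 1124 × (345 + 17.9)/(345 + 18.61) = 1124 × 362.9/363.61 ≈ 1122 Hz.

1122 Hz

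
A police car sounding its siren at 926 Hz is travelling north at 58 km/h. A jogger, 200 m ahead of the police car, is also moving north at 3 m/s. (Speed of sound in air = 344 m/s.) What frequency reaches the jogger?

58 km/h = 16.11 m/s.
The jogger is ahead, so the police car is moving toward it while the jogger is moving away from the police car.
With source approaching and observer receding, f' = f · (v − v_o)/(v − v_s).
f' = 926 × (344 − 3)/(344 − 16.11) = 926 × 341/327.89 ≈ 963 Hz.

963 Hz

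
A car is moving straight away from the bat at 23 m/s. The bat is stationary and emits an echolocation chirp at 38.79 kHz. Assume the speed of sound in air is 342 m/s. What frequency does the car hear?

36.2 kHz

Moving observer, stationary source: f' = f · (v − v_o)/v.
f' = 38.79 × (342 − 23)/342 = 38.79 × 319/342 ≈ 36.2 kHz.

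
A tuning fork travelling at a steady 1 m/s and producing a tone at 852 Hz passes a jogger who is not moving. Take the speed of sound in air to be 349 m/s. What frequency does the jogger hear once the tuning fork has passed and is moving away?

Receding: f₂ = f · v/(v + v_s) = 852 × 349/350 ≈ 850 Hz.

850 Hz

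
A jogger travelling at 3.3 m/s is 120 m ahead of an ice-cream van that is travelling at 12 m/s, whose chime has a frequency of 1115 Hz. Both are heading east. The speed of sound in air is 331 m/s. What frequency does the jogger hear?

1145 Hz

The jogger is ahead, so the ice-cream van is moving toward it while the jogger is moving away from the ice-cream van.
General Doppler shift: f' = f · (v − v_o)/(v − v_s).
f' = 1115 × (331 − 3.3)/(331 − 12) = 1115 × 327.7/319 ≈ 1145 Hz.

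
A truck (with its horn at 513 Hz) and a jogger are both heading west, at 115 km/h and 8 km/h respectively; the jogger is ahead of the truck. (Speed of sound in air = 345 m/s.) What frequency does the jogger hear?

562 Hz

115 km/h = 31.94 m/s; 8 km/h = 2.222 m/s.
The jogger is ahead, so the truck is moving toward it while the jogger is moving away from the truck.
With source approaching and observer receding, f' = f · (v − v_o)/(v − v_s).
f' = 513 × (345 − 2.222)/(345 − 31.94) = 513 × 342.78/313.06 ≈ 562 Hz.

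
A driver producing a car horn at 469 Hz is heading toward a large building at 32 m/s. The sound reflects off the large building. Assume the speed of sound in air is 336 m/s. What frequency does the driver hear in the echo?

The large building receives the sound from a moving source: f₁ = f₀ · v/(v − v_e) = 469 × 336/304 ≈ 518 Hz.
On the return leg the driver is a moving observer: f₂ = f₁ · (v + v_e)/v = 518 × 368/336 ≈ 568 Hz.
Equivalently f₂ = f₀ · (v + v_e)/(v − v_e).

568 Hz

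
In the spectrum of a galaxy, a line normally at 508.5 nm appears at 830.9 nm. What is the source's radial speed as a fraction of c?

0.455

λ'/λ₀ = 1.6340 > 1 (redshift), so the source is receding.
λ'/λ₀ = √((1 + β)/(1 − β)) for a receding source ⇒ β = (r² − 1)/(r² + 1) with r = λ'/λ₀.
β = (2.6700 − 1)/(2.6700 + 1) ≈ 0.455.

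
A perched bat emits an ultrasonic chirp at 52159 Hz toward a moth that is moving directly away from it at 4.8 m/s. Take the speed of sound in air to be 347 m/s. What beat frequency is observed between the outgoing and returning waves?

1423 Hz

At the moth (a moving observer), f₁ = f₀ · (v − u)/v = 52159 × 342.2/347 ≈ 51437 Hz.
The reflection then acts as a moving source: f₂ = f₁ · v/(v + u) ≈ 50736 Hz.
Equivalently f₂ = f₀ · (v − u)/(v + u).
Beat frequency: |f₂ − f₀| = 2u·f₀/(v + u) = 2 × 4.8 × 52159/351.8 ≈ 1423 Hz.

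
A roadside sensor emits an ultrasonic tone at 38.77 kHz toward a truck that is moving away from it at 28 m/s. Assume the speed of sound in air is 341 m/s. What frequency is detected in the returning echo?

At the truck (a moving observer), f₁ = f₀ · (v − u)/v = 38.77 × 313/341 ≈ 35.6 kHz.
On reflection it acts as a source moving away from the stationary detector: f₂ = f₁ · v/(v + u) = 35.6 × 341/369 ≈ 32.9 kHz.

32.9 kHz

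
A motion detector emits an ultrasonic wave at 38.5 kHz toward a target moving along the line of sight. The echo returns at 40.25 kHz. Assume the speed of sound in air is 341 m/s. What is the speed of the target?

7.6 m/s

Double Doppler shift off a moving reflector: f₂ = f₀ · (v + u)/(v − u) (u > 0 toward emitter).
Rearranging, u = v · (f₂ − f₀)/(f₂ + f₀) = 341 × 1.75/78.75 ≈ 7.6 m/s.
So the target is moving at 7.6 m/s toward the emitter.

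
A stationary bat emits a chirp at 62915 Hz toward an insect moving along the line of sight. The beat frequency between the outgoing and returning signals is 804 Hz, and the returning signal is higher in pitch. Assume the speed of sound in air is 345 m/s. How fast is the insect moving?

Double Doppler shift off a moving reflector: f₂ = f₀ · (v + u)/(v − u) (u > 0 toward emitter).
Returning signal is higher, so f₂ = f₀ + Δf = 62915 + 804 = 63719 Hz.
Rearranging, u = v · (f₂ − f₀)/(f₂ + f₀) = 345 × 804/126634 ≈ 2.19 m/s.
So the insect is moving at 2.19 m/s toward the emitter.

2.19 m/s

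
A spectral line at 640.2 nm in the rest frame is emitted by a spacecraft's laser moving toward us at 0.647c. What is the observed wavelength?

Relativistic Doppler for wavelength: λ' = λ₀ · √((1 − β)/(1 + β)).
λ' = 640.2 × √(0.3530/1.6470) = 640.2 × 0.46296 ≈ 296.4 nm.

296.4 nm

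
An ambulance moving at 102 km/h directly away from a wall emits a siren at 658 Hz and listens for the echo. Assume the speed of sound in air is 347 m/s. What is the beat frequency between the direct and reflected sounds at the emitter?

99 Hz

102 km/h = 28.33 m/s.
The wall receives the sound from a moving source: f₁ = f₀ · v/(v + v_e) = 658 × 347/375.33 ≈ 608.3 Hz.
On the return leg the ambulance is a moving observer: f₂ = f₁ · (v − v_e)/v = 608.3 × 318.67/347 ≈ 558.7 Hz.
Beat against the emitted tone: |f₂ − f₀| = 2v_e·f₀/(v + v_e) = 2 × 28.33 × 658/375.33 ≈ 99 Hz.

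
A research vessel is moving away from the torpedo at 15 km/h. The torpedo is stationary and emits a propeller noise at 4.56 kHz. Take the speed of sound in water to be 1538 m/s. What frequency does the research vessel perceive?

15 km/h = 4.167 m/s.
Only the observer moves, away from the source, so f' = f · (v − v_o)/v.
f' = 4.56 × (1538 − 4.167)/1538 = 4.56 × 1533.8/1538 ≈ 4.55 kHz.

4.55 kHz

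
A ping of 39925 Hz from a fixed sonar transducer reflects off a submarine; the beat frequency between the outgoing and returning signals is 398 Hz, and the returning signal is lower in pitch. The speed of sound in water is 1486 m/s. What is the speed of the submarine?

Double Doppler shift off a moving reflector: f₂ = f₀ · (v + u)/(v − u) (u > 0 toward emitter).
Returning signal is lower, so f₂ = f₀ − Δf = 39925 − 398 = 39527 Hz.
Rearranging, u = v · (f₂ − f₀)/(f₂ + f₀) = 1486 × -398/79452 ≈ -7.4 m/s.
So the submarine is moving at 7.4 m/s away from the emitter.

7.4 m/s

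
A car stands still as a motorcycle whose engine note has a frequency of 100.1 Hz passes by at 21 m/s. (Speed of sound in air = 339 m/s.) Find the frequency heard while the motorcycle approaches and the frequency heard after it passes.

Approaching: f₁ = f · v/(v − v_s) = 100.1 × 339/318 ≈ 107 Hz.
Receding: f₂ = f · v/(v + v_s) = 100.1 × 339/360 ≈ 94 Hz.

107 Hz approaching; 94 Hz receding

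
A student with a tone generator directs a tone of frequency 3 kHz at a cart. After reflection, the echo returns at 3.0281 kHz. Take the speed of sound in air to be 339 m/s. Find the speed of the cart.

1.58 m/s

Double Doppler shift off a moving reflector: f₂ = f₀ · (v + u)/(v − u) (u > 0 toward emitter).
Rearranging, u = v · (f₂ − f₀)/(f₂ + f₀) = 339 × 0.0281/6.0281 ≈ 1.58 m/s.
So the cart is moving at 1.58 m/s toward the emitter.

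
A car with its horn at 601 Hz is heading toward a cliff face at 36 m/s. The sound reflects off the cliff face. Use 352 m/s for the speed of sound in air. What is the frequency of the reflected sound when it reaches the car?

738 Hz

The cliff face receives the sound from a moving source: f₁ = f₀ · v/(v − v_e) = 601 × 352/316 ≈ 669 Hz.
On the return leg the car is a moving observer: f₂ = f₁ · (v + v_e)/v = 669 × 388/352 ≈ 738 Hz.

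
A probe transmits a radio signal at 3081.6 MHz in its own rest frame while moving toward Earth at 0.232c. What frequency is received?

Relativistic Doppler for frequency: f' = f₀ · √((1 + β)/(1 − β)).
f' = 3081.6 × √(1.2320/0.7680) = 3081.6 × 1.26656 ≈ 3903.0 MHz.

3903.0 MHz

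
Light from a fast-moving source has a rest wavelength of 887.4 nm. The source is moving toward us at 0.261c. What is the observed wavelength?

Relativistic Doppler for wavelength: λ' = λ₀ · √((1 − β)/(1 + β)).
λ' = 887.4 × √(0.7390/1.2610) = 887.4 × 0.76553 ≈ 679.3 nm.

679.3 nm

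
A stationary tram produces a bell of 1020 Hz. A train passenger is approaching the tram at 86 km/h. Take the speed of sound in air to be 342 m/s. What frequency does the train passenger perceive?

1091 Hz

86 km/h = 23.89 m/s.
Only the observer moves, toward the source, so f' = f · (v + v_o)/v.
f' = 1020 × (342 + 23.89)/342 = 1020 × 365.89/342 ≈ 1091 Hz.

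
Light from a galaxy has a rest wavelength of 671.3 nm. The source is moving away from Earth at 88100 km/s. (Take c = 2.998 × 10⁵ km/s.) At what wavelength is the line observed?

β = v/c = 88100/299800 = 0.2939.
Relativistic Doppler for wavelength: λ' = λ₀ · √((1 + β)/(1 − β)).
λ' = 671.3 × √(1.2939/0.7061) = 671.3 × 1.35363 ≈ 908.7 nm.

908.7 nm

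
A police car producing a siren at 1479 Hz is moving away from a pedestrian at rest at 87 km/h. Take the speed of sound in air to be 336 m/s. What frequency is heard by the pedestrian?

87 km/h = 24.17 m/s.
With the source moving away from a stationary observer, f' = f · v/(v + v_s).
f' = 1479 × 336/(336 + 24.17) = 1479 × 336/360.2 ≈ 1380 Hz.

1380 Hz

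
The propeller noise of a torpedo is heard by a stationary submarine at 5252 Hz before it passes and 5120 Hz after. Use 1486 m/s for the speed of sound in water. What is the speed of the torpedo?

18.9 m/s

f₁/f₂ = (v + v_s)/(v − v_s), so v_s = v · (f₁ − f₂)/(f₁ + f₂).
v_s = 1486 × (5252 − 5120)/(5252 + 5120) = 1486 × 132/10372 ≈ 18.9 m/s.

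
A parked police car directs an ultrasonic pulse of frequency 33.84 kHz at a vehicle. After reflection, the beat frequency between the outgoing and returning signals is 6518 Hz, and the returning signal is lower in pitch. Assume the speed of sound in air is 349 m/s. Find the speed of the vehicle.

Double Doppler shift off a moving reflector: f₂ = f₀ · (v + u)/(v − u) (u > 0 toward emitter).
Returning signal is lower, so f₂ = f₀ − Δf = 33840 − 6518 = 27322 Hz.
Rearranging, u = v · (f₂ − f₀)/(f₂ + f₀) = 349 × -6518/61162 ≈ -37 m/s.
So the vehicle is moving at 37 m/s away from the emitter.

37 m/s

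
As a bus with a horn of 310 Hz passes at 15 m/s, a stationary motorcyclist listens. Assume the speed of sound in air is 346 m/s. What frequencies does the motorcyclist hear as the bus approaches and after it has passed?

Approaching: f₁ = f · v/(v − v_s) = 310 × 346/331 ≈ 324 Hz.
Receding: f₂ = f · v/(v + v_s) = 310 × 346/361 ≈ 297 Hz.

324 Hz approaching; 297 Hz receding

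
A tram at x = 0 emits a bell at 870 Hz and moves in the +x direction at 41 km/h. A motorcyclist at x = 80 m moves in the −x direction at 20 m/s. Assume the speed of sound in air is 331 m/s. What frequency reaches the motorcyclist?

41 km/h = 11.39 m/s.
The observer lies on the +x side, so the source is heading toward the observer and the observer is heading toward the source.
With source approaching and observer approaching, f' = f · (v + v_o)/(v − v_s).
f' = 870 × (331 + 20)/(331 − 11.39) = 870 × 351/319.61 ≈ 955 Hz.

955 Hz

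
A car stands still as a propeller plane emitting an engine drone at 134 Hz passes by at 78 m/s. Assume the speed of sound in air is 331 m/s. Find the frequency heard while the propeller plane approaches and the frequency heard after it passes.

175 Hz approaching; 108 Hz receding

Approaching: f₁ = f · v/(v − v_s) = 134 × 331/253 ≈ 175 Hz.
Receding: f₂ = f · v/(v + v_s) = 134 × 331/409 ≈ 108 Hz.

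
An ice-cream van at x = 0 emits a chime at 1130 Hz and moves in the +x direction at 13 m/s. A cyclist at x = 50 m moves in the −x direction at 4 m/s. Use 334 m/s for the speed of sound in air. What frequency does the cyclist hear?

The observer lies on the +x side, so the source is heading toward the observer and the observer is heading toward the source.
With source approaching and observer approaching, f' = f · (v + v_o)/(v − v_s).
f' = 1130 × (334 + 4)/(334 − 13) = 1130 × 338/321 ≈ 1190 Hz.

1190 Hz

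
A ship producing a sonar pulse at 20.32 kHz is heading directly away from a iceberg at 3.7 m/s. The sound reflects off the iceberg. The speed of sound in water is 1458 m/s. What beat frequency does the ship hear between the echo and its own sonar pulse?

The iceberg receives the sound from a moving source: f₁ = f₀ · v/(v + v_e) = 20.32 × 1458/1461.7 ≈ 20.2686 kHz.
On the return leg the ship is a moving observer: f₂ = f₁ · (v − v_e)/v = 20.2686 × 1454.3/1458 ≈ 20.2171 kHz.
Equivalently f₂ = f₀ · (v − v_e)/(v + v_e).
Beat against the emitted tone (with f₀ = 20320 Hz): |f₂ − f₀| = 2v_e·f₀/(v + v_e) = 2 × 3.7 × 20320/1461.7 ≈ 103 Hz.

103 Hz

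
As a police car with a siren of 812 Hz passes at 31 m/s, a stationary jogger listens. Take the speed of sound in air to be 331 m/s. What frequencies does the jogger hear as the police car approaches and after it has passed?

896 Hz approaching; 742 Hz receding

Approaching: f₁ = f · v/(v − v_s) = 812 × 331/300 ≈ 896 Hz.
Receding: f₂ = f · v/(v + v_s) = 812 × 331/362 ≈ 742 Hz.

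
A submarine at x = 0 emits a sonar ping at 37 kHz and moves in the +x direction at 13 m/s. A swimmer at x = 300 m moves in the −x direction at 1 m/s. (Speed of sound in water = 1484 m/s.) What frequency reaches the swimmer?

37.4 kHz

The observer lies on the +x side, so the source is heading toward the observer and the observer is heading toward the source.
With source approaching and observer approaching, f' = f · (v + v_o)/(v − v_s).
f' = 37 × (1484 + 1)/(1484 − 13) = 37 × 1485/1471 ≈ 37.4 kHz.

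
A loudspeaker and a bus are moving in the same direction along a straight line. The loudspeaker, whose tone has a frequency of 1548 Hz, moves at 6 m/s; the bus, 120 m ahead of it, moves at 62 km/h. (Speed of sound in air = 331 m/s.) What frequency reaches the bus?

1495 Hz

62 km/h = 17.22 m/s.
The bus is ahead, so the loudspeaker is moving toward it while the bus is moving away from the loudspeaker.
With source approaching and observer receding, f' = f · (v − v_o)/(v − v_s).
f' = 1548 × (331 − 17.22)/(331 − 6) = 1548 × 313.78/325 ≈ 1495 Hz.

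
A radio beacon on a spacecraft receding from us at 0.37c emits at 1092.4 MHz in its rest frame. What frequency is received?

740.8 MHz

Relativistic Doppler for frequency: f' = f₀ · √((1 − β)/(1 + β)).
f' = 1092.4 × √(0.6300/1.3700) = 1092.4 × 0.67813 ≈ 740.8 MHz.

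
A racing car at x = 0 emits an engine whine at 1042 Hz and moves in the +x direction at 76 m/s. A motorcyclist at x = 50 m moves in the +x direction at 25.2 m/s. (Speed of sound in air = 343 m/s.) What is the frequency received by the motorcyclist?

1240 Hz

The observer lies on the +x side, so the source is heading toward the observer and the observer is heading away from the source.
Both move, so f' = f · (v − v_o)/(v − v_s).
f' = 1042 × (343 − 25.2)/(343 − 76) = 1042 × 317.8/267 ≈ 1240 Hz.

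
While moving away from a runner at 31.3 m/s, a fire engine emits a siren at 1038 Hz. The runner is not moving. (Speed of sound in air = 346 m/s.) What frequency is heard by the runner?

952 Hz

Moving source, stationary observer: f' = f · v/(v + v_s) since the source is receding.
f' = 1038 × 346/(346 + 31.3) = 1038 × 346/377.3 ≈ 952 Hz.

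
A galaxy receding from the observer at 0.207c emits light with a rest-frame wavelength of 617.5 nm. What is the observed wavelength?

Relativistic Doppler for wavelength: λ' = λ₀ · √((1 + β)/(1 − β)).
λ' = 617.5 × √(1.2070/0.7930) = 617.5 × 1.23372 ≈ 761.8 nm.

761.8 nm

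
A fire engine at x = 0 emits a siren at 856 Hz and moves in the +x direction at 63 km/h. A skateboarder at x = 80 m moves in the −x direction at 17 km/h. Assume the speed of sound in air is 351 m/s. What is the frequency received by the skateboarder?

63 km/h = 17.5 m/s; 17 km/h = 4.722 m/s.
The observer lies on the +x side, so the source is heading toward the observer and the observer is heading toward the source.
With source approaching and observer approaching, f' = f · (v + v_o)/(v − v_s).
f' = 856 × (351 + 4.722)/(351 − 17.5) = 856 × 355.72/333.5 ≈ 913 Hz.

913 Hz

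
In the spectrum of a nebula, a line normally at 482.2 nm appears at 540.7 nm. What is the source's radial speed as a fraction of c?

λ'/λ₀ = 1.1213 > 1 (redshift), so the source is receding.
λ'/λ₀ = √((1 + β)/(1 − β)) for a receding source ⇒ β = (r² − 1)/(r² + 1) with r = λ'/λ₀.
β = (1.2574 − 1)/(1.2574 + 1) ≈ 0.114.

0.114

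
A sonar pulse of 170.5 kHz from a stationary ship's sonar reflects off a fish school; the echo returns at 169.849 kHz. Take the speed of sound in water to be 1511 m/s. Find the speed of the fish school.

2.89 m/s

Double Doppler shift off a moving reflector: f₂ = f₀ · (v + u)/(v − u) (u > 0 toward emitter).
Rearranging, u = v · (f₂ − f₀)/(f₂ + f₀) = 1511 × -0.651/340.349 ≈ -2.89 m/s.
So the fish school is moving at 2.89 m/s away from the emitter.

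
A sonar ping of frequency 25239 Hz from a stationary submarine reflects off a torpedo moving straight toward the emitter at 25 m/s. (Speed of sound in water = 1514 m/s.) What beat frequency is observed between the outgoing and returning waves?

At the torpedo (a moving observer), f₁ = f₀ · (v + u)/v = 25239 × 1539/1514 ≈ 25656 Hz.
The reflection then acts as a moving source: f₂ = f₁ · v/(v − u) ≈ 26087 Hz.
Equivalently f₂ = f₀ · (v + u)/(v − u).
Beat frequency: |f₂ − f₀| = 2u·f₀/(v − u) = 2 × 25 × 25239/1489 ≈ 848 Hz.

848 Hz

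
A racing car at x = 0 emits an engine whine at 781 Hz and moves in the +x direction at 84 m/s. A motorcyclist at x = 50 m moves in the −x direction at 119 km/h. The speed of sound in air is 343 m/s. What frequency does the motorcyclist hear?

1134 Hz

119 km/h = 33.06 m/s.
The observer lies on the +x side, so the source is heading toward the observer and the observer is heading toward the source.
Both move, so f' = f · (v + v_o)/(v − v_s).
f' = 781 × (343 + 33.06)/(343 − 84) = 781 × 376.06/259 ≈ 1134 Hz.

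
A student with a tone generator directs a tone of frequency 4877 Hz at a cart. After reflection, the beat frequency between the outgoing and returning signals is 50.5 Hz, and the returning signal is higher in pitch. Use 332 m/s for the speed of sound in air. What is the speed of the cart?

1.71 m/s

Double Doppler shift off a moving reflector: f₂ = f₀ · (v + u)/(v − u) (u > 0 toward emitter).
Returning signal is higher, so f₂ = f₀ + Δf = 4877 + 50.5 = 4927.5 Hz.
Rearranging, u = v · (f₂ − f₀)/(f₂ + f₀) = 332 × 50.5/9804.5 ≈ 1.71 m/s.
So the cart is moving at 1.71 m/s toward the emitter.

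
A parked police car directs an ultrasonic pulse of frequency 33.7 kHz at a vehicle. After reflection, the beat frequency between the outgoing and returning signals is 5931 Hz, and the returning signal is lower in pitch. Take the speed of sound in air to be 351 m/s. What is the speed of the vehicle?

34 m/s

Double Doppler shift off a moving reflector: f₂ = f₀ · (v + u)/(v − u) (u > 0 toward emitter).
Returning signal is lower, so f₂ = f₀ − Δf = 33700 − 5931 = 27769 Hz.
Rearranging, u = v · (f₂ − f₀)/(f₂ + f₀) = 351 × -5931/61469 ≈ -34 m/s.
So the vehicle is moving at 34 m/s away from the emitter.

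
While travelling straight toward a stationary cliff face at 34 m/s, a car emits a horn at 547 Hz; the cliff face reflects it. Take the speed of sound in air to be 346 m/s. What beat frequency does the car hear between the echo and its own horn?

The cliff face receives the sound from a moving source: f₁ = f₀ · v/(v − v_e) = 547 × 346/312 ≈ 606.6 Hz.
On the return leg the car is a moving observer: f₂ = f₁ · (v + v_e)/v = 606.6 × 380/346 ≈ 666.2 Hz.
Beat against the emitted tone: |f₂ − f₀| = 2v_e·f₀/(v − v_e) = 2 × 34 × 547/312 ≈ 119 Hz.

119 Hz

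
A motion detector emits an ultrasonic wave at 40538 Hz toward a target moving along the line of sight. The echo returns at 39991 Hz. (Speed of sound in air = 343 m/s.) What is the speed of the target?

2.33 m/s

Double Doppler shift off a moving reflector: f₂ = f₀ · (v + u)/(v − u) (u > 0 toward emitter).
Rearranging, u = v · (f₂ − f₀)/(f₂ + f₀) = 343 × -547/80529 ≈ -2.33 m/s.
So the target is moving at 2.33 m/s away from the emitter.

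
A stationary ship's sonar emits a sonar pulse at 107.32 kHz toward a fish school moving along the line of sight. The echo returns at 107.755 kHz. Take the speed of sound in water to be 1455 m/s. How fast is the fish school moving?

2.94 m/s

Double Doppler shift off a moving reflector: f₂ = f₀ · (v + u)/(v − u) (u > 0 toward emitter).
Rearranging, u = v · (f₂ − f₀)/(f₂ + f₀) = 1455 × 0.435/215.075 ≈ 2.94 m/s.
So the fish school is moving at 2.94 m/s toward the emitter.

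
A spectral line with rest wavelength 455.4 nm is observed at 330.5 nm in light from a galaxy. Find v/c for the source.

λ'/λ₀ = 0.7257 < 1 (blueshift), so the source is approaching.
λ'/λ₀ = √((1 − β)/(1 + β)) for an approaching source ⇒ β = (1 − r²)/(1 + r²) with r = λ'/λ₀.
β = (1 − 0.5267)/(1 + 0.5267) ≈ 0.310.

0.310c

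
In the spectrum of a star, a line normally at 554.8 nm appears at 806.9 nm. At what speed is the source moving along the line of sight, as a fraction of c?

λ'/λ₀ = 1.4544 > 1 (redshift), so the source is receding.
λ'/λ₀ = √((1 + β)/(1 − β)) for a receding source ⇒ β = (r² − 1)/(r² + 1) with r = λ'/λ₀.
β = (2.1153 − 1)/(2.1153 + 1) ≈ 0.358.

0.358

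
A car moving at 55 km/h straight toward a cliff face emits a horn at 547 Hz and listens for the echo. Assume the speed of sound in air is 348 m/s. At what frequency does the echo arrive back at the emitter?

55 km/h = 15.28 m/s.
The cliff face receives the sound from a moving source: f₁ = f₀ · v/(v − v_e) = 547 × 348/332.72 ≈ 572 Hz.
On the return leg the car is a moving observer: f₂ = f₁ · (v + v_e)/v = 572 × 363.28/348 ≈ 597 Hz.

597 Hz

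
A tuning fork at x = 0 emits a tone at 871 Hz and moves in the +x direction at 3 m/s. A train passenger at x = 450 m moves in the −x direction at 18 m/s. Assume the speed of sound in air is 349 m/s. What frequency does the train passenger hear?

The observer lies on the +x side, so the source is heading toward the observer and the observer is heading toward the source.
With source approaching and observer approaching, f' = f · (v + v_o)/(v − v_s).
f' = 871 × (349 + 18)/(349 − 3) = 871 × 367/346 ≈ 924 Hz.

924 Hz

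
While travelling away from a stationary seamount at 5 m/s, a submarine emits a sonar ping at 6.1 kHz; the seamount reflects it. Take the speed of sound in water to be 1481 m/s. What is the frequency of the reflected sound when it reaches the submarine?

6.06 kHz

The seamount receives the sound from a moving source: f₁ = f₀ · v/(v + v_e) = 6.1 × 1481/1486 ≈ 6.08 kHz.
On the return leg the submarine is a moving observer: f₂ = f₁ · (v − v_e)/v = 6.08 × 1476/1481 ≈ 6.06 kHz.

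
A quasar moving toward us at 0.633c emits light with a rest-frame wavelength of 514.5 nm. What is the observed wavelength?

Relativistic Doppler for wavelength: λ' = λ₀ · √((1 − β)/(1 + β)).
λ' = 514.5 × √(0.3670/1.6330) = 514.5 × 0.47407 ≈ 243.9 nm.

243.9 nm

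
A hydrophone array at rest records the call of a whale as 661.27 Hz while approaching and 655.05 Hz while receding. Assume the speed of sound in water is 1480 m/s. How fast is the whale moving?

f₁/f₂ = (v + v_s)/(v − v_s), so v_s = v · (f₁ − f₂)/(f₁ + f₂).
v_s = 1480 × (661.27 − 655.05)/(661.27 + 655.05) = 1480 × 6.22/1316.32 ≈ 7.0 m/s.

7.0 m/s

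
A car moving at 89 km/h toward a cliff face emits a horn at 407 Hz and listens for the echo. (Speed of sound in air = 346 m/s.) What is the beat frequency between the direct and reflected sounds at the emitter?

89 km/h = 24.72 m/s.
The cliff face receives the sound from a moving source: f₁ = f₀ · v/(v − v_e) = 407 × 346/321.28 ≈ 438.3 Hz.
On the return leg the car is a moving observer: f₂ = f₁ · (v + v_e)/v = 438.3 × 370.72/346 ≈ 469.6 Hz.
Equivalently f₂ = f₀ · (v + v_e)/(v − v_e).
Beat against the emitted tone: |f₂ − f₀| = 2v_e·f₀/(v − v_e) = 2 × 24.72 × 407/321.28 ≈ 63 Hz.

63 Hz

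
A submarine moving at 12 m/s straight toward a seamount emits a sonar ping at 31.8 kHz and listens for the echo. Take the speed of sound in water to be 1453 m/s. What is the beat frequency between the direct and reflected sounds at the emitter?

530 Hz

The seamount receives the sound from a moving source: f₁ = f₀ · v/(v − v_e) = 31.8 × 1453/1441 ≈ 32.065 kHz.
On the return leg the submarine is a moving observer: f₂ = f₁ · (v + v_e)/v = 32.065 × 1465/1453 ≈ 32.330 kHz.
Beat against the emitted tone (with f₀ = 31800 Hz): |f₂ − f₀| = 2v_e·f₀/(v − v_e) = 2 × 12 × 31800/1441 ≈ 530 Hz.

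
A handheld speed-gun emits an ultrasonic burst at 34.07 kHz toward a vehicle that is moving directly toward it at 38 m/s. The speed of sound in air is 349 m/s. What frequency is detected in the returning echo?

At the vehicle (a moving observer), f₁ = f₀ · (v + u)/v = 34.07 × 387/349 ≈ 37.8 kHz.
The reflection then acts as a moving source: f₂ = f₁ · v/(v − u) ≈ 42.4 kHz.
Equivalently f₂ = f₀ · (v + u)/(v − u).

42.4 kHz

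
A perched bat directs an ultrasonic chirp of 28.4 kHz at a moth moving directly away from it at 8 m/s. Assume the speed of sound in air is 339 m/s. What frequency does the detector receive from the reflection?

27.1 kHz

At the moth (a moving observer), f₁ = f₀ · (v − u)/v = 28.4 × 331/339 ≈ 27.7 kHz.
On reflection it acts as a source moving away from the stationary detector: f₂ = f₁ · v/(v + u) = 27.7 × 339/347 ≈ 27.1 kHz.
Equivalently f₂ = f₀ · (v − u)/(v + u).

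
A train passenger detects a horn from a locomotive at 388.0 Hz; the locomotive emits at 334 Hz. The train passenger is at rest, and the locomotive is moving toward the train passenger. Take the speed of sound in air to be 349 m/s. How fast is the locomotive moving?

f' = f · v/(v − v_s) ⇒ v_s = v · |1 − f/f'|.
v_s = 349 × |1 − 334/388.0| = 349 × 0.1392 ≈ 49 m/s.

49 m/s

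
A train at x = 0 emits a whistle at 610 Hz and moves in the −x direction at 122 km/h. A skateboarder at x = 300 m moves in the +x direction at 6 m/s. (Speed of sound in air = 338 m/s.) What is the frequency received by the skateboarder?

545 Hz

122 km/h = 33.89 m/s.
The observer lies on the +x side, so the source is heading away from the observer and the observer is heading away from the source.
Both move, so f' = f · (v − v_o)/(v + v_s).
f' = 610 × (338 − 6)/(338 + 33.89) = 610 × 332/371.89 ≈ 545 Hz.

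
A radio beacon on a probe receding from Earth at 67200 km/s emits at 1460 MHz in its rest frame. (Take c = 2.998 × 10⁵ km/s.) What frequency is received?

1162.3 MHz

β = v/c = 67200/299800 = 0.2241.
Relativistic Doppler for frequency: f' = f₀ · √((1 − β)/(1 + β)).
f' = 1460 × √(0.7759/1.2241) = 1460 × 0.79611 ≈ 1162.3 MHz.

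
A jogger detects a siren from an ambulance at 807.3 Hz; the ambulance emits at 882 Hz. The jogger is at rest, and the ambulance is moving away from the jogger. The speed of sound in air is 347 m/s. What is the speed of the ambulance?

32 m/s

f' = f · v/(v + v_s) ⇒ v_s = v · |1 − f/f'|.
v_s = 347 × |1 − 882/807.3| = 347 × 0.09253 ≈ 32 m/s.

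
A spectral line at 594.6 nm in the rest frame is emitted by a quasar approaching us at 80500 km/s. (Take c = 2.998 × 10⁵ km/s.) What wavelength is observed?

β = v/c = 80500/299800 = 0.2685.
Relativistic Doppler for wavelength: λ' = λ₀ · √((1 − β)/(1 + β)).
λ' = 594.6 × √(0.7315/1.2685) = 594.6 × 0.75937 ≈ 451.5 nm.

451.5 nm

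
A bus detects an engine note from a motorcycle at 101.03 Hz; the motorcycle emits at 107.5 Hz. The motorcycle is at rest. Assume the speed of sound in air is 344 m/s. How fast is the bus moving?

20.7 m/s

f' < f, so the bus is receding.
f' = f · (v − v_o)/v ⇒ v_o = v · |f'/f − 1|.
v_o = 344 × |101.03/107.5 − 1| = 344 × 0.06019 ≈ 20.7 m/s.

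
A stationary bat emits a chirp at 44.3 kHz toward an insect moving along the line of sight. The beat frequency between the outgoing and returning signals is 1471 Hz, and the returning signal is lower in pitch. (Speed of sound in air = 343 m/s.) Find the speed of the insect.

Double Doppler shift off a moving reflector: f₂ = f₀ · (v + u)/(v − u) (u > 0 toward emitter).
Returning signal is lower, so f₂ = f₀ − Δf = 44300 − 1471 = 42829 Hz.
Rearranging, u = v · (f₂ − f₀)/(f₂ + f₀) = 343 × -1471/87129 ≈ -5.8 m/s.
So the insect is moving at 5.8 m/s away from the emitter.

5.8 m/s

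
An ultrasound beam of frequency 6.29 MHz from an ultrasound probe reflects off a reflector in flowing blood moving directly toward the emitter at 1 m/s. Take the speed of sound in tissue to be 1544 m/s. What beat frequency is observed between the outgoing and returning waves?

At the reflector in flowing blood (a moving observer), f₁ = f₀ · (v + u)/v = 6.29 × 1545/1544 ≈ 6.29407 MHz.
The reflection then acts as a moving source: f₂ = f₁ · v/(v − u) ≈ 6.29815 MHz.
Beat frequency (with f₀ = 6290000 Hz): |f₂ − f₀| = 2u·f₀/(v − u) = 2 × 1 × 6290000/1543 ≈ 8153 Hz.

8153 Hz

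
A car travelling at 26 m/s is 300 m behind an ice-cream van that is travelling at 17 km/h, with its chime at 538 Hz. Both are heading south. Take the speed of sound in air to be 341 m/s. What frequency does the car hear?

17 km/h = 4.722 m/s.
The car is behind, so the ice-cream van is moving away from it while the car is moving toward the ice-cream van.
General Doppler shift: f' = f · (v + v_o)/(v + v_s).
f' = 538 × (341 + 26)/(341 + 4.722) = 538 × 367/345.72 ≈ 571 Hz.

571 Hz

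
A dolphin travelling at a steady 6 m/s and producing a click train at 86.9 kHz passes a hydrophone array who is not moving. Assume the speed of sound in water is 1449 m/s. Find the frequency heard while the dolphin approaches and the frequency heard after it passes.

Approaching: f₁ = f · v/(v − v_s) = 86.9 × 1449/1443 ≈ 87.3 kHz.
Receding: f₂ = f · v/(v + v_s) = 86.9 × 1449/1455 ≈ 86.5 kHz.

87.3 kHz approaching; 86.5 kHz receding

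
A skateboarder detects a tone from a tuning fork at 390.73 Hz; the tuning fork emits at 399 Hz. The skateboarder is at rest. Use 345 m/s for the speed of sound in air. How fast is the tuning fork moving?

f' < f, so the tuning fork is receding.
f' = f · v/(v + v_s) ⇒ v_s = v · |1 − f/f'|.
v_s = 345 × |1 − 399/390.73| = 345 × 0.02117 ≈ 7.3 m/s.

7.3 m/s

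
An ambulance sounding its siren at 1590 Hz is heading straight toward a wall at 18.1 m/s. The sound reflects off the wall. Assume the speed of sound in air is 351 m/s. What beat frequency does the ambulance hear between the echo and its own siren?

The wall receives the sound from a moving source: f₁ = f₀ · v/(v − v_e) = 1590 × 351/332.9 ≈ 1676.4 Hz.
On the return leg the ambulance is a moving observer: f₂ = f₁ · (v + v_e)/v = 1676.4 × 369.1/351 ≈ 1762.9 Hz.
Equivalently f₂ = f₀ · (v + v_e)/(v − v_e).
Beat against the emitted tone: |f₂ − f₀| = 2v_e·f₀/(v − v_e) = 2 × 18.1 × 1590/332.9 ≈ 173 Hz.

173 Hz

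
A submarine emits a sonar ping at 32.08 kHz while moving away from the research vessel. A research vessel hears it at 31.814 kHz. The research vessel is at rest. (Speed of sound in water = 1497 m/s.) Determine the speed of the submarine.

f' = f · v/(v + v_s) ⇒ v_s = v · |1 − f/f'|.
v_s = 1497 × |1 − 32.08/31.814| = 1497 × 0.008361 ≈ 12.5 m/s.

12.5 m/s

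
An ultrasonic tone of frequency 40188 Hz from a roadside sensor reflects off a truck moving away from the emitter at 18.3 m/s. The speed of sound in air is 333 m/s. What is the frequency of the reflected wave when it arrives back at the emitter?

36001 Hz

At the truck (a moving observer), f₁ = f₀ · (v − u)/v = 40188 × 314.7/333 ≈ 37979 Hz.
The reflection then acts as a moving source: f₂ = f₁ · v/(v + u) ≈ 36001 Hz.
Equivalently f₂ = f₀ · (v − u)/(v + u).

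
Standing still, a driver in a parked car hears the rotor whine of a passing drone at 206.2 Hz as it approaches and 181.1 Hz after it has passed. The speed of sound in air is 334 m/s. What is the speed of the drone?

21.6 m/s

f₁/f₂ = (v + v_s)/(v − v_s), so v_s = v · (f₁ − f₂)/(f₁ + f₂).
v_s = 334 × (206.2 − 181.1)/(206.2 + 181.1) = 334 × 25.1/387.3 ≈ 21.6 m/s.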